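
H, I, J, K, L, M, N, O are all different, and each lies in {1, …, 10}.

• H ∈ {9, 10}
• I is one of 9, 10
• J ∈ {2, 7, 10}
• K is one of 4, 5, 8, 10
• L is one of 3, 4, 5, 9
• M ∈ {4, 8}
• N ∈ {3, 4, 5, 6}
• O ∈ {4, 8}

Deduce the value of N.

6

The 2 variables H and I are confined to {9, 10}, which locks those values in; drop them from J, K, L.
The 2 variables M and O are confined to {4, 8}, which locks those values in; drop them from K, L, N.
K must be 5 (only option left). So L, N can't be 5.
L's domain is down to {3}, so L = 3. Remove 3 from N.
So N = 6.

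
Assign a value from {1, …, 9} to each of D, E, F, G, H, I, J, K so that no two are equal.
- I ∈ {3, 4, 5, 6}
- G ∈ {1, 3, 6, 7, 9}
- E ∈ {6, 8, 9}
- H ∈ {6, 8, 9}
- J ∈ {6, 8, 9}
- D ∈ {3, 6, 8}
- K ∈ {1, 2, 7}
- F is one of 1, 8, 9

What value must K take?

E, H, J share exactly the 3 values {6, 8, 9}; by pigeonhole those values go to them, so strike 6, 8, 9 from D, F, G, I.
D has just one choice, so D = 3. So G, I can't be 3.
F has just one choice, so F = 1. So G, K can't be 1.
G has just one choice, so G = 7. So K can't be 7.
So K = 2.

2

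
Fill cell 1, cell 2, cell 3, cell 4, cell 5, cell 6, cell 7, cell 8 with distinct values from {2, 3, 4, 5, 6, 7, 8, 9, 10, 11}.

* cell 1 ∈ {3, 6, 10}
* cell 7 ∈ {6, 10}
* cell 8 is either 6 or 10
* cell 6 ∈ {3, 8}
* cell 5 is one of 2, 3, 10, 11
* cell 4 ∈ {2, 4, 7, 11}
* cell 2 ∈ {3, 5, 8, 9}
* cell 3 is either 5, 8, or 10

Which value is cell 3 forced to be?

The 2 variables cell 7 and cell 8 are confined to {6, 10}, which locks those values in; drop them from cell 1, cell 3, cell 5.
cell 1 must be 3 (only option left). Eliminate 3 elsewhere: cell 2, cell 5, cell 6.
That leaves cell 6 = 8. Strike 8 from cell 2, cell 3.
So cell 3 = 5.

5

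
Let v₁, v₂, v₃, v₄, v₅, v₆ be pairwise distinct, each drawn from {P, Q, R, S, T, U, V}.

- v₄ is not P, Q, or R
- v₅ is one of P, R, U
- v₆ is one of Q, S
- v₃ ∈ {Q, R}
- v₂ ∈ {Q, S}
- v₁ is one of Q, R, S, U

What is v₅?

v₂ and v₆ share exactly the 2 values {Q, S}; by pigeonhole those values go to them, so strike Q, S from v₁, v₃, v₄.
v₃'s domain is down to {R}, so v₃ = R. Remove R from v₁, v₅.
That leaves v₁ = U. So v₄, v₅ can't be U.
So v₅ = P.

P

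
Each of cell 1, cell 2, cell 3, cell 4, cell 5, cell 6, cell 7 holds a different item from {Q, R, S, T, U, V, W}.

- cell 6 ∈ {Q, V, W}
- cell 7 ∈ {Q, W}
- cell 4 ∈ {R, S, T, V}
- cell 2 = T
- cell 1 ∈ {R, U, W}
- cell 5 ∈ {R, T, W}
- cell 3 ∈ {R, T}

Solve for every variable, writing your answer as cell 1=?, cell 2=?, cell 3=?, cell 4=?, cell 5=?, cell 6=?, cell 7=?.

cell 1=U, cell 2=T, cell 3=R, cell 4=S, cell 5=W, cell 6=V, cell 7=Q

cell 2 must be T (only option left). So cell 3, cell 4, cell 5 can't be T.
cell 3's domain is down to {R}, so cell 3 = R. Strike R from cell 1, cell 4, cell 5.
That leaves cell 5 = W. So cell 1, cell 6, cell 7 can't be W.
cell 7 must be Q (only option left). Remove Q from cell 6.
cell 1 must be U (only option left).
That leaves cell 6 = V. Remove V from cell 4.
That leaves cell 4 = S.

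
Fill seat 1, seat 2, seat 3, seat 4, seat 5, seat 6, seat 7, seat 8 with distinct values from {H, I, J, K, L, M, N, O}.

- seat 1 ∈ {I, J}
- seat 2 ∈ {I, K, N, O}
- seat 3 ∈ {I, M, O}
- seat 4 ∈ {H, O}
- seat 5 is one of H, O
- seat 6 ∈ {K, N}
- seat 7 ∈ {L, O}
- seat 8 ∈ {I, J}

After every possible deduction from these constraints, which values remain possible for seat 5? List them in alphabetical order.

The 8 variables draw from only 8 values {H, I, J, K, L, M, N, O}, so each is used; only seat 7 can be L, hence seat 7 = L.
Among the 7 still-open variables, M fits only seat 3 (and all 7 values in {H, I, J, K, M, N, O} must be used), so seat 3 = M.
seat 1 and seat 8 between them cover only {I, J} — a naked pair. Remove those values from seat 2.
The 2 variables seat 4 and seat 5 are confined to {H, O}, which locks those values in; drop them from seat 2.
No further eliminations apply; seat 5 can still be any of H, O.

H, O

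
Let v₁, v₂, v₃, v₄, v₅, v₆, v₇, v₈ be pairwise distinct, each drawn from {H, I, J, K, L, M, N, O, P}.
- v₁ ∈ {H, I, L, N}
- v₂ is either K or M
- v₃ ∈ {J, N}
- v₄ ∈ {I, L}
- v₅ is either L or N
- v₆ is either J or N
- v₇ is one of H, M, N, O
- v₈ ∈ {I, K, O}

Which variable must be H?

v₁

v₃ and v₆ share exactly the 2 values {J, N}; by pigeonhole those values go to them, so strike J, N from v₁, v₅, v₇.
v₅'s domain is down to {L}, so v₅ = L. Eliminate L elsewhere: v₁, v₄.
That leaves v₄ = I. Remove I from v₁, v₈.
So H goes to v₁.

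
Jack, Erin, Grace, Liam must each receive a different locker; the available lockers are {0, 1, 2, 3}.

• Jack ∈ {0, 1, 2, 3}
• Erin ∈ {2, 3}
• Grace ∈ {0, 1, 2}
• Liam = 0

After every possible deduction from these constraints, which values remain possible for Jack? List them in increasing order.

Liam's domain is down to {0}, so Liam = 0. Eliminate 0 elsewhere: Jack, Grace.
No further eliminations apply; Jack can still be any of 1, 2, 3.

1, 2, 3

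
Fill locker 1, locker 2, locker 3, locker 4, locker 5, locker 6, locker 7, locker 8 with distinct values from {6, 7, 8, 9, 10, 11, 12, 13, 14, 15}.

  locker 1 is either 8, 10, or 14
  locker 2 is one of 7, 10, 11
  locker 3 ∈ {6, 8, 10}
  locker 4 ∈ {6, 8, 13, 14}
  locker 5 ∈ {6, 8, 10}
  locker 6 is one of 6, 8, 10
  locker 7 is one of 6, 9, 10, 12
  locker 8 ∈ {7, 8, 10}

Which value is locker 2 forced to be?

11

The 3 variables locker 3, locker 5, locker 6 are confined to {6, 8, 10}, which locks those values in; drop them from locker 1, locker 2, locker 4, locker 7, locker 8.
locker 1 must be 14 (only option left). So locker 4 can't be 14.
locker 4's domain is down to {13}, so locker 4 = 13.
locker 8 must be 7 (only option left). Strike 7 from locker 2.
So locker 2 = 11.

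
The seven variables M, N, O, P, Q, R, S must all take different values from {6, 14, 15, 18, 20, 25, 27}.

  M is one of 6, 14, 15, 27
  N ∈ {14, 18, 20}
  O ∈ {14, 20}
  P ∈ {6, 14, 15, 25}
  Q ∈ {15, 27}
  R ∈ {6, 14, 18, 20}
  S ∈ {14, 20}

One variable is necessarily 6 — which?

R

Among the 7 variables, 25 fits only P (and all 7 values in {6, 14, 15, 18, 20, 25, 27} must be used), so P = 25.
O and S share exactly the 2 values {14, 20}; by pigeonhole those values go to them, so strike 14, 20 from M, N, R.
N must be 18 (only option left). Strike 18 from R.
So 6 goes to R.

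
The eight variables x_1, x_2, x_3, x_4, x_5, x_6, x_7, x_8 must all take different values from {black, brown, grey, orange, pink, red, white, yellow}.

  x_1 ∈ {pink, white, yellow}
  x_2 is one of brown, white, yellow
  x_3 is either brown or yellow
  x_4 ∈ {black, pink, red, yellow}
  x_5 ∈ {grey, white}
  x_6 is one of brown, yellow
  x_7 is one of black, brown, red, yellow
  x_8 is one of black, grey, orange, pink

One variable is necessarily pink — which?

The 8 variables together cover exactly {black, brown, grey, orange, pink, red, white, yellow} — 8 values for 8 variables — and orange appears only in x_8's list, so x_8 = orange.
The 7 still-open variables together cover exactly {black, brown, grey, pink, red, white, yellow} — 7 values for 7 variables — and grey appears only in x_5's list, so x_5 = grey.
x_3 and x_6 between them cover only {brown, yellow} — a naked pair. Remove those values from x_1, x_2, x_4, x_7.
x_2's domain is down to {white}, so x_2 = white. Eliminate white elsewhere: x_1.
So pink goes to x_1.

x_1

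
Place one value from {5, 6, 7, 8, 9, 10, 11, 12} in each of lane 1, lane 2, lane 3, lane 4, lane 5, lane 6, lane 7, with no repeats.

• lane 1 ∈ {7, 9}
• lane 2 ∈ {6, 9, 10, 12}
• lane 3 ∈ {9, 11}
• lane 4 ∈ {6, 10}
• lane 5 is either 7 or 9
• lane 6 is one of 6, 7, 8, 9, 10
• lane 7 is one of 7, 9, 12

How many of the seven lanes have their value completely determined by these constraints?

3

The 7 variables together cover exactly {6, 7, 8, 9, 10, 11, 12} — 7 values for 7 variables — and 8 appears only in lane 6's list, so lane 6 = 8.
The 6 still-open variables together cover exactly {6, 7, 9, 10, 11, 12} — 6 values for 6 variables — and 11 appears only in lane 3's list, so lane 3 = 11.
lane 1 and lane 5 between them cover only {7, 9} — a naked pair. Remove those values from lane 2, lane 7.
lane 7's domain is down to {12}, so lane 7 = 12. So lane 2 can't be 12.
Determined: lane 3=11, lane 6=8, lane 7=12. The other lanes each still have more than one consistent value. That makes 3.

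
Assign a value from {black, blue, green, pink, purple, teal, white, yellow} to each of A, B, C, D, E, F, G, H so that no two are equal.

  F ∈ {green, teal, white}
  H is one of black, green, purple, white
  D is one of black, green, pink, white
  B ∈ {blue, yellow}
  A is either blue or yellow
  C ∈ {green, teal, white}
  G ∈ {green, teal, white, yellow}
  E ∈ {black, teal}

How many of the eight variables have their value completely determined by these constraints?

3

The 8 variables together cover exactly {black, blue, green, pink, purple, teal, white, yellow} — 8 values for 8 variables — and pink appears only in D's list, so D = pink.
The 7 still-open variables draw from only 7 values {black, blue, green, purple, teal, white, yellow}, so each is used; only H can be purple, hence H = purple.
The 6 still-open variables draw from only 6 values {black, blue, green, teal, white, yellow}, so each is used; only E can be black, hence E = black.
A and B between them cover only {blue, yellow} — a naked pair. Remove those values from G.
Determined: D=pink, E=black, H=purple. The other variables each still have more than one consistent value. That makes 3.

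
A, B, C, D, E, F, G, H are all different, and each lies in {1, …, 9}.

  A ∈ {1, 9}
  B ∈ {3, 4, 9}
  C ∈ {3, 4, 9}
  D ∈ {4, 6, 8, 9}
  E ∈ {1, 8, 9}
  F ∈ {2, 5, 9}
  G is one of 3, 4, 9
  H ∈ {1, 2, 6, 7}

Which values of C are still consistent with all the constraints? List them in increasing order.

B, C, G share exactly the 3 values {3, 4, 9}; by pigeonhole those values go to them, so strike 3, 4, 9 from A, D, E, F.
That leaves A = 1. Strike 1 from E, H.
E has just one choice, so E = 8. Strike 8 from D.
D must be 6 (only option left). Eliminate 6 elsewhere: H.
No further eliminations apply; C can still be any of 3, 4, 9.

3, 4, 9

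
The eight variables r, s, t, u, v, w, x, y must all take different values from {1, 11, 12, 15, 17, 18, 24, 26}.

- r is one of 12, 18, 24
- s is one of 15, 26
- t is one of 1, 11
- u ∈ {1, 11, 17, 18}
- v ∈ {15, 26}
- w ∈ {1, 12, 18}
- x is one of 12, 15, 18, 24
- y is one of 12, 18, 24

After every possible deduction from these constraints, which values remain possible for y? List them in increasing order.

The 8 variables together cover exactly {1, 11, 12, 15, 17, 18, 24, 26} — 8 values for 8 variables — and 17 appears only in u's list, so u = 17.
Among the 7 still-open variables, 11 fits only t (and all 7 values in {1, 11, 12, 15, 18, 24, 26} must be used), so t = 11.
The 6 still-open variables together cover exactly {1, 12, 15, 18, 24, 26} — 6 values for 6 variables — and 1 appears only in w's list, so w = 1.
s and v share exactly the 2 values {15, 26}; by pigeonhole those values go to them, so strike 15, 26 from x.
No further eliminations apply; y can still be any of 12, 18, 24.

12, 18, 24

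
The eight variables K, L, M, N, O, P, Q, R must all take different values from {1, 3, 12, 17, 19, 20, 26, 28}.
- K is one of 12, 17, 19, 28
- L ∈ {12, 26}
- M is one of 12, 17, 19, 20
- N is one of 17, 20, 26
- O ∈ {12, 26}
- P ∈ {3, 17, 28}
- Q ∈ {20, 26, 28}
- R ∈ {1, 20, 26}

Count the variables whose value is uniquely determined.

The 8 variables together cover exactly {1, 3, 12, 17, 19, 20, 26, 28} — 8 values for 8 variables — and 1 appears only in R's list, so R = 1.
The 7 still-open variables together cover exactly {3, 12, 17, 19, 20, 26, 28} — 7 values for 7 variables — and 3 appears only in P's list, so P = 3.
L and O share exactly the 2 values {12, 26}; by pigeonhole those values go to them, so strike 12, 26 from K, M, N, Q.
Determined: P=3, R=1. The other variables each still have more than one consistent value. That makes 2.

2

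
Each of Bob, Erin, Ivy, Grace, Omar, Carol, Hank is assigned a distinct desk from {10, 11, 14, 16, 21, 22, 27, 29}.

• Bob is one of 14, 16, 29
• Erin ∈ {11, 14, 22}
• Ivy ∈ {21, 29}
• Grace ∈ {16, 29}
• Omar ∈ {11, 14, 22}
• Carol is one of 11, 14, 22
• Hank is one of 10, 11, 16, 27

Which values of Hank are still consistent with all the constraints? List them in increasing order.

10, 27

The 3 variables Erin, Omar, Carol are confined to {11, 14, 22}, which locks those values in; drop them from Bob, Hank.
Bob and Grace between them cover only {16, 29} — a naked pair. Remove those values from Ivy, Hank.
Ivy has just one choice, so Ivy = 21.
No further eliminations apply; Hank can still be any of 10, 27.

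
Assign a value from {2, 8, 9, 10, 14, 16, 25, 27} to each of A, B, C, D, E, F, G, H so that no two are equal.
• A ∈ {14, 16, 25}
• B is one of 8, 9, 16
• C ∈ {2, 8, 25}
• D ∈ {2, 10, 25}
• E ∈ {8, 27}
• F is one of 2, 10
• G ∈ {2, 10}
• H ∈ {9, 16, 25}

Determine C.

8

The 8 variables draw from only 8 values {2, 8, 9, 10, 14, 16, 25, 27}, so each is used; only A can be 14, hence A = 14.
The 7 still-open variables together cover exactly {2, 8, 9, 10, 16, 25, 27} — 7 values for 7 variables — and 27 appears only in E's list, so E = 27.
The 2 variables F and G are confined to {2, 10}, which locks those values in; drop them from C, D.
That leaves D = 25. Strike 25 from C, H.
So C = 8.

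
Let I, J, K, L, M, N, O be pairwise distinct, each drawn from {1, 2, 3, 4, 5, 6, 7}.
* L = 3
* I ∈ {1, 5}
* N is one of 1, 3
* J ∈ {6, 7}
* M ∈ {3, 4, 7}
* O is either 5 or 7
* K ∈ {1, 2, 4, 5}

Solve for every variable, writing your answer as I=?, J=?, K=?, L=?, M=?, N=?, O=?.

L's domain is down to {3}, so L = 3. Strike 3 from M, N.
N must be 1 (only option left). Strike 1 from I, K.
I has just one choice, so I = 5. Strike 5 from K, O.
That leaves O = 7. Strike 7 from J, M.
J must be 6 (only option left).
That leaves M = 4. So K can't be 4.
K's domain is down to {2}, so K = 2.

I=5, J=6, K=2, L=3, M=4, N=1, O=7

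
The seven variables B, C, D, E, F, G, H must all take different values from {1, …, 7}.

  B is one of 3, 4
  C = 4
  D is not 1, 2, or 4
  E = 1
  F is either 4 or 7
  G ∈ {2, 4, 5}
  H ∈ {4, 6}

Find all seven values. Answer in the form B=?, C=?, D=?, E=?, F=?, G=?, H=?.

C's domain is down to {4}, so C = 4. Strike 4 from B, F, G, H.
E has just one choice, so E = 1.
That leaves F = 7. Strike 7 from D.
H has just one choice, so H = 6. So D can't be 6.
B's domain is down to {3}, so B = 3. Eliminate 3 elsewhere: D.
That leaves D = 5. Eliminate 5 elsewhere: G.
G has just one choice, so G = 2.

B=3, C=4, D=5, E=1, F=7, G=2, H=6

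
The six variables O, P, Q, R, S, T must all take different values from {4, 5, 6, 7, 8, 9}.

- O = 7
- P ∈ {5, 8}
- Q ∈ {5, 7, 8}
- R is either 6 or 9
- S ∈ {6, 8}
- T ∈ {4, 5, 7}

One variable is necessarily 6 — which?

S

O's domain is down to {7}, so O = 7. Remove 7 from Q, T.
Among the 5 still-open variables, 4 fits only T (and all 5 values in {4, 5, 6, 8, 9} must be used), so T = 4.
The 4 still-open variables together cover exactly {5, 6, 8, 9} — 4 values for 4 variables — and 9 appears only in R's list, so R = 9.
Among the 3 still-open variables, 6 fits only S (and all 3 values in {5, 6, 8} must be used), so S = 6.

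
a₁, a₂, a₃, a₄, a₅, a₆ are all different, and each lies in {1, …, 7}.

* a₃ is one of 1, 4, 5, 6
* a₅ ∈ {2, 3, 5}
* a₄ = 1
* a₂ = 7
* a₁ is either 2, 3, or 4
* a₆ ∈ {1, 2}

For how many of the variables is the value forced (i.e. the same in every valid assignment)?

3

a₂'s domain is down to {7}, so a₂ = 7.
That leaves a₄ = 1. Strike 1 from a₃, a₆.
a₆ has just one choice, so a₆ = 2. Remove 2 from a₁, a₅.
Determined: a₂=7, a₄=1, a₆=2. The other variables each still have more than one consistent value. That makes 3.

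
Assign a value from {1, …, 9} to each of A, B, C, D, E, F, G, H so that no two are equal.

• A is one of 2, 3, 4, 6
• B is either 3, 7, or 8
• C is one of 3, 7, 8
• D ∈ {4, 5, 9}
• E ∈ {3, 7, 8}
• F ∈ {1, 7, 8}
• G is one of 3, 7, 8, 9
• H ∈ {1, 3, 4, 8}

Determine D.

B, C, E between them cover only {3, 7, 8} — a naked triple. Remove those values from A, F, G, H.
F's domain is down to {1}, so F = 1. Eliminate 1 elsewhere: H.
G must be 9 (only option left). Strike 9 from D.
H's domain is down to {4}, so H = 4. Strike 4 from A, D.
So D = 5.

5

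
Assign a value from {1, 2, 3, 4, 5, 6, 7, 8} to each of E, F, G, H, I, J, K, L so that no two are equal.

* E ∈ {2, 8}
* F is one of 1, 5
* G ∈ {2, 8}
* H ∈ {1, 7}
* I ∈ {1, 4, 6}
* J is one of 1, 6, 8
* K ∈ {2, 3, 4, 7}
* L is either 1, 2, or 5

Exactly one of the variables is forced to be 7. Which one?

H

Among the 8 variables, 3 fits only K (and all 8 values in {1, 2, 3, 4, 5, 6, 7, 8} must be used), so K = 3.
Among the 7 still-open variables, 4 fits only I (and all 7 values in {1, 2, 4, 5, 6, 7, 8} must be used), so I = 4.
The 6 still-open variables draw from only 6 values {1, 2, 5, 6, 7, 8}, so each is used; only J can be 6, hence J = 6.
The 5 still-open variables draw from only 5 values {1, 2, 5, 7, 8}, so each is used; only H can be 7, hence H = 7.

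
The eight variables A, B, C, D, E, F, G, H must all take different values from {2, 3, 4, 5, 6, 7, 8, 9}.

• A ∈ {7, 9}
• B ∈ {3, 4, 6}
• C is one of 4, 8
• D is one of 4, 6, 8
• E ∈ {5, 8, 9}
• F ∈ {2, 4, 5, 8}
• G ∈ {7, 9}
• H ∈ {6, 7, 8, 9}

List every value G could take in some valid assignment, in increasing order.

7, 9

The 8 variables together cover exactly {2, 3, 4, 5, 6, 7, 8, 9} — 8 values for 8 variables — and 2 appears only in F's list, so F = 2.
The 7 still-open variables draw from only 7 values {3, 4, 5, 6, 7, 8, 9}, so each is used; only B can be 3, hence B = 3.
The 6 still-open variables together cover exactly {4, 5, 6, 7, 8, 9} — 6 values for 6 variables — and 5 appears only in E's list, so E = 5.
A and G between them cover only {7, 9} — a naked pair. Remove those values from H.
No further eliminations apply; G can still be any of 7, 9.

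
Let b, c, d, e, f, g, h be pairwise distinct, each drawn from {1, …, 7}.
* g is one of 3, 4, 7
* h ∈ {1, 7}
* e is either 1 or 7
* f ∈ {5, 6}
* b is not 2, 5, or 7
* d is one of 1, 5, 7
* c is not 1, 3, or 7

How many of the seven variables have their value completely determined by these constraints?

3

Among the 7 variables, 2 fits only c (and all 7 values in {1, 2, 3, 4, 5, 6, 7} must be used), so c = 2.
The 2 variables e and h are confined to {1, 7}, which locks those values in; drop them from b, d, g.
d's domain is down to {5}, so d = 5. Strike 5 from f.
f has just one choice, so f = 6. Strike 6 from b.
Determined: c=2, d=5, f=6. The other variables each still have more than one consistent value. That makes 3.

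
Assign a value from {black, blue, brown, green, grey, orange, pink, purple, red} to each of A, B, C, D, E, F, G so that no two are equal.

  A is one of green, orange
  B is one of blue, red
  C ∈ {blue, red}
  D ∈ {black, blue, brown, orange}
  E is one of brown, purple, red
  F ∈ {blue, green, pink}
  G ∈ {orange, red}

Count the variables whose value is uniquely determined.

B and C share exactly the 2 values {blue, red}; by pigeonhole those values go to them, so strike blue, red from D, E, F, G.
That leaves G = orange. So A, D can't be orange.
That leaves A = green. Eliminate green elsewhere: F.
F's domain is down to {pink}, so F = pink.
Determined: A=green, F=pink, G=orange. The other variables each still have more than one consistent value. That makes 3.

3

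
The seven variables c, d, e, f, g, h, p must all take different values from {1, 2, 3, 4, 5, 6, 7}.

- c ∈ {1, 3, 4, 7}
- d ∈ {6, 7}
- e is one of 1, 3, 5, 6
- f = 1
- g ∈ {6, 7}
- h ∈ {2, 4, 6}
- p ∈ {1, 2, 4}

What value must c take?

f has just one choice, so f = 1. Strike 1 from c, e, p.
The 6 still-open variables together cover exactly {2, 3, 4, 5, 6, 7} — 6 values for 6 variables — and 5 appears only in e's list, so e = 5.
The 5 still-open variables draw from only 5 values {2, 3, 4, 6, 7}, so each is used; only c can be 3, hence c = 3.

3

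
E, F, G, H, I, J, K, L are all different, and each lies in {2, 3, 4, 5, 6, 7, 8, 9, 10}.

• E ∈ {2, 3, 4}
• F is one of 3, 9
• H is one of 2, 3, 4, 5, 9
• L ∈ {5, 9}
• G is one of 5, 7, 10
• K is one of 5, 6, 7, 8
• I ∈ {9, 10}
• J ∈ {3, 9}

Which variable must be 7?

F and J share exactly the 2 values {3, 9}; by pigeonhole those values go to them, so strike 3, 9 from E, H, I, L.
I must be 10 (only option left). Remove 10 from G.
That leaves L = 5. Eliminate 5 elsewhere: G, H, K.
So 7 goes to G.

G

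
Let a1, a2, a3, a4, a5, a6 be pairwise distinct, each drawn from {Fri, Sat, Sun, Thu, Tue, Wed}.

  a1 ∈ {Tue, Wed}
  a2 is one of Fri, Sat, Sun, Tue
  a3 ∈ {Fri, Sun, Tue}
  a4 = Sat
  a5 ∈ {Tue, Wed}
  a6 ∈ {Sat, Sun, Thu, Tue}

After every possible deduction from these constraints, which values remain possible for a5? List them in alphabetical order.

Tue, Wed

a4 must be Sat (only option left). Remove Sat from a2, a6.
The 5 still-open variables draw from only 5 values {Fri, Sun, Thu, Tue, Wed}, so each is used; only a6 can be Thu, hence a6 = Thu.
The 2 variables a1 and a5 are confined to {Tue, Wed}, which locks those values in; drop them from a2, a3.
No further eliminations apply; a5 can still be any of Tue, Wed.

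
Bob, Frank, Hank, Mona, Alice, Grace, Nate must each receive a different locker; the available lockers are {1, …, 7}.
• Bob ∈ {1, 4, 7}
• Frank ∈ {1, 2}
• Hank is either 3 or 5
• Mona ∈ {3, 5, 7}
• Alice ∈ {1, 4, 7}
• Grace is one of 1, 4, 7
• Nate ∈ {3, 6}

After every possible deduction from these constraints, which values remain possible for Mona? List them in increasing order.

Among the 7 variables, 2 fits only Frank (and all 7 values in {1, 2, 3, 4, 5, 6, 7} must be used), so Frank = 2.
The 6 still-open variables draw from only 6 values {1, 3, 4, 5, 6, 7}, so each is used; only Nate can be 6, hence Nate = 6.
Bob, Alice, Grace share exactly the 3 values {1, 4, 7}; by pigeonhole those values go to them, so strike 1, 4, 7 from Mona.
No further eliminations apply; Mona can still be any of 3, 5.

3, 5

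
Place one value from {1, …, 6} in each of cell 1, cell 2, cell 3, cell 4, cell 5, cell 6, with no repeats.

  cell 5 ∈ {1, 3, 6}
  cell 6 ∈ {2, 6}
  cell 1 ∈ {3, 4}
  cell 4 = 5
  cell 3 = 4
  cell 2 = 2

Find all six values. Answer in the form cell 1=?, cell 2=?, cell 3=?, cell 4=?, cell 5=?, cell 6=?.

cell 1=3, cell 2=2, cell 3=4, cell 4=5, cell 5=1, cell 6=6

cell 2 must be 2 (only option left). So cell 6 can't be 2.
That leaves cell 3 = 4. So cell 1 can't be 4.
cell 4 must be 5 (only option left).
cell 6 must be 6 (only option left). Eliminate 6 elsewhere: cell 5.
cell 1's domain is down to {3}, so cell 1 = 3. Eliminate 3 elsewhere: cell 5.
cell 5 must be 1 (only option left).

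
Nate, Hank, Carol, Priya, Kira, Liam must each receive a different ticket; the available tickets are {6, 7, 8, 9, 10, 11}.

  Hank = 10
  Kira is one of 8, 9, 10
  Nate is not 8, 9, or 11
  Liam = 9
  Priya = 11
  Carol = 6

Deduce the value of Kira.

Hank must be 10 (only option left). Strike 10 from Nate, Kira.
That leaves Carol = 6. Remove 6 from Nate.
Priya's domain is down to {11}, so Priya = 11.
That leaves Liam = 9. So Kira can't be 9.
So Kira = 8.

8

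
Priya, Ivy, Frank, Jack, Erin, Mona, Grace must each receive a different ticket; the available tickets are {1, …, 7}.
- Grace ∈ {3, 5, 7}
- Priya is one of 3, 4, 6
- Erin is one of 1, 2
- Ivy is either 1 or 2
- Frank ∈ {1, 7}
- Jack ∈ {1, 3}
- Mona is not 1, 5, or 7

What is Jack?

The 7 variables together cover exactly {1, 2, 3, 4, 5, 6, 7} — 7 values for 7 variables — and 5 appears only in Grace's list, so Grace = 5.
Among the 6 still-open variables, 7 fits only Frank (and all 6 values in {1, 2, 3, 4, 6, 7} must be used), so Frank = 7.
The 2 variables Ivy and Erin are confined to {1, 2}, which locks those values in; drop them from Jack, Mona.
So Jack = 3.

3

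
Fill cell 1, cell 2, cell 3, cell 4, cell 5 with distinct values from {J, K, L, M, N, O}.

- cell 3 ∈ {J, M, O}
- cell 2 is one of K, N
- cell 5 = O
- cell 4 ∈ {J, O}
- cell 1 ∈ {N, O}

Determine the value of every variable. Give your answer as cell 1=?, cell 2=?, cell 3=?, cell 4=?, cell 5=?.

cell 5 must be O (only option left). So cell 1, cell 3, cell 4 can't be O.
cell 1 must be N (only option left). So cell 2 can't be N.
cell 2 must be K (only option left).
That leaves cell 4 = J. Remove J from cell 3.
cell 3 must be M (only option left).

cell 1=N, cell 2=K, cell 3=M, cell 4=J, cell 5=O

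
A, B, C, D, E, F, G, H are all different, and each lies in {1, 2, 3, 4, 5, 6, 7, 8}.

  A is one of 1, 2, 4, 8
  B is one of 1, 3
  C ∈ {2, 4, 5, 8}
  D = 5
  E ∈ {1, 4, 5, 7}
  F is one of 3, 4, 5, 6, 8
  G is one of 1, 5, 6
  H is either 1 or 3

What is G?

D has just one choice, so D = 5. Eliminate 5 elsewhere: C, E, F, G.
Among the 7 still-open variables, 7 fits only E (and all 7 values in {1, 2, 3, 4, 6, 7, 8} must be used), so E = 7.
B and H between them cover only {1, 3} — a naked pair. Remove those values from A, F, G.
So G = 6.

6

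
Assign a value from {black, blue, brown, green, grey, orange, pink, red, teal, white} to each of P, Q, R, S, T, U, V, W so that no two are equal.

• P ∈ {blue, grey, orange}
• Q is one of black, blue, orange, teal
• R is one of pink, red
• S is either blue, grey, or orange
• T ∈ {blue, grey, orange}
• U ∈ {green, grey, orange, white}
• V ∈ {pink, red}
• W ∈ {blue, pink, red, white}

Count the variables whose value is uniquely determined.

R and V between them cover only {pink, red} — a naked pair. Remove those values from W.
P, S, T share exactly the 3 values {blue, grey, orange}; by pigeonhole those values go to them, so strike blue, grey, orange from Q, U, W.
W has just one choice, so W = white. Strike white from U.
That leaves U = green.
Determined: U=green, W=white. The other variables each still have more than one consistent value. That makes 2.

2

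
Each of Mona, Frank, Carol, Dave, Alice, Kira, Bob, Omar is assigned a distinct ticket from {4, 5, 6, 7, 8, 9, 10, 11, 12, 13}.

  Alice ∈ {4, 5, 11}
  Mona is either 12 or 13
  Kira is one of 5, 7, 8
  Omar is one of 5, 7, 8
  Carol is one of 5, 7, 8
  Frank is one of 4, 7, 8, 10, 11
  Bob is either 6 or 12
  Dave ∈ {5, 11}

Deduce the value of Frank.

10

Carol, Kira, Omar between them cover only {5, 7, 8} — a naked triple. Remove those values from Frank, Dave, Alice.
That leaves Dave = 11. Eliminate 11 elsewhere: Frank, Alice.
That leaves Alice = 4. Strike 4 from Frank.
So Frank = 10.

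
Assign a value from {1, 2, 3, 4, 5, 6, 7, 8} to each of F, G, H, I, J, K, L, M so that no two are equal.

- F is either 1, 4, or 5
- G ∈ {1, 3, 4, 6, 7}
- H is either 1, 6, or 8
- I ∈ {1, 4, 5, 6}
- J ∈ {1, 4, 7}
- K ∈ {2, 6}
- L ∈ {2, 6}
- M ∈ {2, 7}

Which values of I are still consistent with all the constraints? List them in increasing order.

1, 4, 5

Among the 8 variables, 3 fits only G (and all 8 values in {1, 2, 3, 4, 5, 6, 7, 8} must be used), so G = 3.
The 7 still-open variables draw from only 7 values {1, 2, 4, 5, 6, 7, 8}, so each is used; only H can be 8, hence H = 8.
K and L share exactly the 2 values {2, 6}; by pigeonhole those values go to them, so strike 2, 6 from I, M.
M has just one choice, so M = 7. Remove 7 from J.
No further eliminations apply; I can still be any of 1, 4, 5.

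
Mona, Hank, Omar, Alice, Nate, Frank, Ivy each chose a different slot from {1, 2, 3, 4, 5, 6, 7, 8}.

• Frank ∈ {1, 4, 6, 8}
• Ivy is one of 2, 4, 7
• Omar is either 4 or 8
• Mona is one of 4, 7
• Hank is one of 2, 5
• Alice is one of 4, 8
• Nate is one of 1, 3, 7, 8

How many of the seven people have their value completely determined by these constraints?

3

The 2 variables Omar and Alice are confined to {4, 8}, which locks those values in; drop them from Mona, Nate, Frank, Ivy.
Mona has just one choice, so Mona = 7. Strike 7 from Nate, Ivy.
That leaves Ivy = 2. Remove 2 from Hank.
Hank must be 5 (only option left).
Determined: Mona=7, Hank=5, Ivy=2. The other people each still have more than one consistent value. That makes 3.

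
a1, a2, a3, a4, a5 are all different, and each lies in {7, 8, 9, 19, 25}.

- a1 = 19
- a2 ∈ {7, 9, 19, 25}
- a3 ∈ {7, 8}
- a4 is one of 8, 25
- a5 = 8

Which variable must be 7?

a3

a1's domain is down to {19}, so a1 = 19. Eliminate 19 elsewhere: a2.
a5's domain is down to {8}, so a5 = 8. Eliminate 8 elsewhere: a3, a4.
So 7 goes to a3.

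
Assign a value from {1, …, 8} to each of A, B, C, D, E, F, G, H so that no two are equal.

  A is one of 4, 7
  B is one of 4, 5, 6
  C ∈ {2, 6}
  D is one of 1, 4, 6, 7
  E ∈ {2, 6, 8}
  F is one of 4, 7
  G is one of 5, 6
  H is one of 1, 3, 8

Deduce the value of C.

2

Among the 8 variables, 3 fits only H (and all 8 values in {1, 2, 3, 4, 5, 6, 7, 8} must be used), so H = 3.
The 7 still-open variables together cover exactly {1, 2, 4, 5, 6, 7, 8} — 7 values for 7 variables — and 1 appears only in D's list, so D = 1.
The 6 still-open variables draw from only 6 values {2, 4, 5, 6, 7, 8}, so each is used; only E can be 8, hence E = 8.
The 5 still-open variables together cover exactly {2, 4, 5, 6, 7} — 5 values for 5 variables — and 2 appears only in C's list, so C = 2.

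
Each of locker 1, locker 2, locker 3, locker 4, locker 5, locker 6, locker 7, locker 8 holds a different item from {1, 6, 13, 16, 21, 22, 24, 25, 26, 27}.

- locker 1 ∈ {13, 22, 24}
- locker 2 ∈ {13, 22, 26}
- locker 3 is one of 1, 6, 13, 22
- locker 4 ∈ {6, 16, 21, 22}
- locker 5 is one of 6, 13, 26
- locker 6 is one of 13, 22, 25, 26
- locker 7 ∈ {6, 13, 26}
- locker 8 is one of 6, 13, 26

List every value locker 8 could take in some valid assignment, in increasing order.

6, 13, 26

locker 5, locker 7, locker 8 between them cover only {6, 13, 26} — a naked triple. Remove those values from locker 1, locker 2, locker 3, locker 4, locker 6.
That leaves locker 2 = 22. Strike 22 from locker 1, locker 3, locker 4, locker 6.
locker 3 must be 1 (only option left).
That leaves locker 6 = 25.
locker 1's domain is down to {24}, so locker 1 = 24.
No further eliminations apply; locker 8 can still be any of 6, 13, 26.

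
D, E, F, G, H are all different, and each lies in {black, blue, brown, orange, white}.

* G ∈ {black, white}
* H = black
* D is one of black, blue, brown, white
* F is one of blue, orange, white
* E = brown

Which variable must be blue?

E must be brown (only option left). Strike brown from D.
H has just one choice, so H = black. So D, G can't be black.
G has just one choice, so G = white. Eliminate white elsewhere: D, F.
So blue goes to D.

D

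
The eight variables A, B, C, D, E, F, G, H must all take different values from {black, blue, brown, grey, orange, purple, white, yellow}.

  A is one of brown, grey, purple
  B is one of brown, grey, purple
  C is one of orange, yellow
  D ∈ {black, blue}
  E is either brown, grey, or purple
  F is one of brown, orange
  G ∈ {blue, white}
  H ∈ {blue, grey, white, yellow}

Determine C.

The 8 variables draw from only 8 values {black, blue, brown, grey, orange, purple, white, yellow}, so each is used; only D can be black, hence D = black.
The 3 variables A, B, E are confined to {brown, grey, purple}, which locks those values in; drop them from F, H.
F must be orange (only option left). Eliminate orange elsewhere: C.
So C = yellow.

yellow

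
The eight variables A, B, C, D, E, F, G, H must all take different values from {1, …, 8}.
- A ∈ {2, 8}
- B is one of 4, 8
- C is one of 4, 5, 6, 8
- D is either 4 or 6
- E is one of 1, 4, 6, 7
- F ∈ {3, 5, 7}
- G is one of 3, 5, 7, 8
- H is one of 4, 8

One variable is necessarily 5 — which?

C

The 8 variables together cover exactly {1, 2, 3, 4, 5, 6, 7, 8} — 8 values for 8 variables — and 1 appears only in E's list, so E = 1.
Among the 7 still-open variables, 2 fits only A (and all 7 values in {2, 3, 4, 5, 6, 7, 8} must be used), so A = 2.
The 2 variables B and H are confined to {4, 8}, which locks those values in; drop them from C, D, G.
That leaves D = 6. Strike 6 from C.
So 5 goes to C.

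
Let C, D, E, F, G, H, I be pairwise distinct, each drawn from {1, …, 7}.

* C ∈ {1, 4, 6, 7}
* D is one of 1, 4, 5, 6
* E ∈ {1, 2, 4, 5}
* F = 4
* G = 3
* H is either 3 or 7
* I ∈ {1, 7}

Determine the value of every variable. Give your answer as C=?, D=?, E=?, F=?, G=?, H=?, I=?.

C=6, D=5, E=2, F=4, G=3, H=7, I=1

F has just one choice, so F = 4. Strike 4 from C, D, E.
That leaves G = 3. Strike 3 from H.
H's domain is down to {7}, so H = 7. Eliminate 7 elsewhere: C, I.
I has just one choice, so I = 1. So C, D, E can't be 1.
C has just one choice, so C = 6. So D can't be 6.
That leaves D = 5. Remove 5 from E.
E must be 2 (only option left).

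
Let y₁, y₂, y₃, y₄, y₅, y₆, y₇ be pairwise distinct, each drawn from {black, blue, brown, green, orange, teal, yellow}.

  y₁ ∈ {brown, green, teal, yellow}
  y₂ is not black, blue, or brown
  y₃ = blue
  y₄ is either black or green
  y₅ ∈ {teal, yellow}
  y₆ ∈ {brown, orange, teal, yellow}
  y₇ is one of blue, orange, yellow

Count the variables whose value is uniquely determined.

y₃ must be blue (only option left). Eliminate blue elsewhere: y₇.
The 6 still-open variables draw from only 6 values {black, brown, green, orange, teal, yellow}, so each is used; only y₄ can be black, hence y₄ = black.
Determined: y₃=blue, y₄=black. The other variables each still have more than one consistent value. That makes 2.

2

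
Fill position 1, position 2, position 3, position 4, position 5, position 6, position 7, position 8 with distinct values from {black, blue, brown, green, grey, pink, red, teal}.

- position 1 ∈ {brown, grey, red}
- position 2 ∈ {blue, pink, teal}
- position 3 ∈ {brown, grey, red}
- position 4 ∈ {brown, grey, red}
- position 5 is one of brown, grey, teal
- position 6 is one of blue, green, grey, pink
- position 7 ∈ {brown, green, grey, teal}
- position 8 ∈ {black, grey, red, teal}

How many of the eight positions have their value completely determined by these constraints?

3

The 8 variables together cover exactly {black, blue, brown, green, grey, pink, red, teal} — 8 values for 8 variables — and black appears only in position 8's list, so position 8 = black.
position 1, position 3, position 4 between them cover only {brown, grey, red} — a naked triple. Remove those values from position 5, position 6, position 7.
position 5 must be teal (only option left). Remove teal from position 2, position 7.
That leaves position 7 = green. So position 6 can't be green.
Determined: position 5=teal, position 7=green, position 8=black. The other positions each still have more than one consistent value. That makes 3.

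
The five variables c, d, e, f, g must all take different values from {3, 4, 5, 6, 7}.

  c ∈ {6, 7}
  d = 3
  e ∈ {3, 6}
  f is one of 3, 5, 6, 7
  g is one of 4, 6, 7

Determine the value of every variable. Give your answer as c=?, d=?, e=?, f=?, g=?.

c=7, d=3, e=6, f=5, g=4

d must be 3 (only option left). Eliminate 3 elsewhere: e, f.
e must be 6 (only option left). Strike 6 from c, f, g.
c has just one choice, so c = 7. Strike 7 from f, g.
That leaves f = 5.
g's domain is down to {4}, so g = 4.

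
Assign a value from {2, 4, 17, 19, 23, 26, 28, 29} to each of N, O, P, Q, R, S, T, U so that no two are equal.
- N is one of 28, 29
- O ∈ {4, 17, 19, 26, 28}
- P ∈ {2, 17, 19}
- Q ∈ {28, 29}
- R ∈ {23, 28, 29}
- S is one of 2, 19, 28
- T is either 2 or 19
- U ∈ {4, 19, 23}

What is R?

The 8 variables draw from only 8 values {2, 4, 17, 19, 23, 26, 28, 29}, so each is used; only O can be 26, hence O = 26.
The 7 still-open variables draw from only 7 values {2, 4, 17, 19, 23, 28, 29}, so each is used; only U can be 4, hence U = 4.
The 6 still-open variables draw from only 6 values {2, 17, 19, 23, 28, 29}, so each is used; only P can be 17, hence P = 17.
Among the 5 still-open variables, 23 fits only R (and all 5 values in {2, 19, 23, 28, 29} must be used), so R = 23.

23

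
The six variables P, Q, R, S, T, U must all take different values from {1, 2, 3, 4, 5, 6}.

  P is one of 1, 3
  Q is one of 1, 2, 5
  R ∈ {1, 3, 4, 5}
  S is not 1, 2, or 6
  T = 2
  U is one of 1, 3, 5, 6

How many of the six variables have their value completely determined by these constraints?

T's domain is down to {2}, so T = 2. Eliminate 2 elsewhere: Q.
The 5 still-open variables together cover exactly {1, 3, 4, 5, 6} — 5 values for 5 variables — and 6 appears only in U's list, so U = 6.
Determined: T=2, U=6. The other variables each still have more than one consistent value. That makes 2.

2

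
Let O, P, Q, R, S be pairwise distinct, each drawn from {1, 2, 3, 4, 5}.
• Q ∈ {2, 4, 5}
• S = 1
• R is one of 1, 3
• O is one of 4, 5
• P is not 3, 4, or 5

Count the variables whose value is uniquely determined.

S's domain is down to {1}, so S = 1. So P, R can't be 1.
P's domain is down to {2}, so P = 2. Strike 2 from Q.
R must be 3 (only option left).
Determined: P=2, R=3, S=1. The other variables each still have more than one consistent value. That makes 3.

3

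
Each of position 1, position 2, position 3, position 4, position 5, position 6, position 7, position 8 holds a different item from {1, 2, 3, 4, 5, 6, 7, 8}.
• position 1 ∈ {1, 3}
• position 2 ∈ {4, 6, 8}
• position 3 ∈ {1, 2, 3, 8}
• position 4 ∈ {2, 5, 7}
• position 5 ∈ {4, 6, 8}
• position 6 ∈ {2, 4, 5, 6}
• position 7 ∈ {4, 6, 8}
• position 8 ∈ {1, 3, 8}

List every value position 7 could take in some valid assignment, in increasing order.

4, 6, 8

Among the 8 variables, 7 fits only position 4 (and all 8 values in {1, 2, 3, 4, 5, 6, 7, 8} must be used), so position 4 = 7.
The 7 still-open variables together cover exactly {1, 2, 3, 4, 5, 6, 8} — 7 values for 7 variables — and 5 appears only in position 6's list, so position 6 = 5.
The 6 still-open variables draw from only 6 values {1, 2, 3, 4, 6, 8}, so each is used; only position 3 can be 2, hence position 3 = 2.
The 3 variables position 2, position 5, position 7 are confined to {4, 6, 8}, which locks those values in; drop them from position 8.
No further eliminations apply; position 7 can still be any of 4, 6, 8.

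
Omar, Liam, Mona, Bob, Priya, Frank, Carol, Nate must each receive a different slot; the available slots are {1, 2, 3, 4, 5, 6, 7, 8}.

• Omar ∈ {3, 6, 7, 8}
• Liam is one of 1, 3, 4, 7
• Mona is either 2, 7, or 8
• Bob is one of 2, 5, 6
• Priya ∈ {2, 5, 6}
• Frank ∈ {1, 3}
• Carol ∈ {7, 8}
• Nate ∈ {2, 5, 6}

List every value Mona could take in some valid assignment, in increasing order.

7, 8

The 8 variables draw from only 8 values {1, 2, 3, 4, 5, 6, 7, 8}, so each is used; only Liam can be 4, hence Liam = 4.
The 7 still-open variables draw from only 7 values {1, 2, 3, 5, 6, 7, 8}, so each is used; only Frank can be 1, hence Frank = 1.
The 6 still-open variables draw from only 6 values {2, 3, 5, 6, 7, 8}, so each is used; only Omar can be 3, hence Omar = 3.
Bob, Priya, Nate share exactly the 3 values {2, 5, 6}; by pigeonhole those values go to them, so strike 2, 5, 6 from Mona.
No further eliminations apply; Mona can still be any of 7, 8.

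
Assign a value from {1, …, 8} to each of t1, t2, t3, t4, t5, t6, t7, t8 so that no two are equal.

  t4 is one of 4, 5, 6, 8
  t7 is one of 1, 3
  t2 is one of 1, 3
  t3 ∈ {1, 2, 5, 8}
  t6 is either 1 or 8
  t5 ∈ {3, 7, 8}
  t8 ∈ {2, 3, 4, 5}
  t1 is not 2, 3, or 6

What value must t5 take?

7

Among the 8 variables, 6 fits only t4 (and all 8 values in {1, 2, 3, 4, 5, 6, 7, 8} must be used), so t4 = 6.
The 2 variables t2 and t7 are confined to {1, 3}, which locks those values in; drop them from t1, t3, t5, t6, t8.
t6 must be 8 (only option left). So t1, t3, t5 can't be 8.
So t5 = 7.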